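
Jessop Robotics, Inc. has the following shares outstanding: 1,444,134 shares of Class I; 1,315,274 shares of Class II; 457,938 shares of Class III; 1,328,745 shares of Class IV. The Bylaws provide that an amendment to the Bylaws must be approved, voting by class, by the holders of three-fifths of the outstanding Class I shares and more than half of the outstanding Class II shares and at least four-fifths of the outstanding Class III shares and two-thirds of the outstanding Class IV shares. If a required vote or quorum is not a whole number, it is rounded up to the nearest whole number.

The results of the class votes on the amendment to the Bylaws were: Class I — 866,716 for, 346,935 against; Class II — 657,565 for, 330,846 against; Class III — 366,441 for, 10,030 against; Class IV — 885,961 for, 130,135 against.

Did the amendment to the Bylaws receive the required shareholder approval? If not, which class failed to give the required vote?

Class I: 3/5 of 1444134 = 866480.40, rounded up to 866481; 866,481 required, 866,716 in favor — approved.
Class II: a majority of 1315274 is 657638; 657,638 required, 657,565 in favor — not approved.
Class III: 4/5 of 457938 = 366350.40, rounded up to 366351; 366,351 required, 366,441 in favor — approved.
Class IV: 2/3 of 1328745 = 885830; 885,830 required, 885,961 in favor — approved.

Not approved — the Class II shares did not give the required vote.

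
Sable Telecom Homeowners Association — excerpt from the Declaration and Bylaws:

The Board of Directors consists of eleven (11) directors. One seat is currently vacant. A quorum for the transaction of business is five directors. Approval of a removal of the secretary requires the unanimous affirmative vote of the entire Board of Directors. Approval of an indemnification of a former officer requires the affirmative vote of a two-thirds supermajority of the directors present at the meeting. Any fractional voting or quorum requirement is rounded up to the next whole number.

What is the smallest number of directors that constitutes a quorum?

The quorum is fixed at 5.

5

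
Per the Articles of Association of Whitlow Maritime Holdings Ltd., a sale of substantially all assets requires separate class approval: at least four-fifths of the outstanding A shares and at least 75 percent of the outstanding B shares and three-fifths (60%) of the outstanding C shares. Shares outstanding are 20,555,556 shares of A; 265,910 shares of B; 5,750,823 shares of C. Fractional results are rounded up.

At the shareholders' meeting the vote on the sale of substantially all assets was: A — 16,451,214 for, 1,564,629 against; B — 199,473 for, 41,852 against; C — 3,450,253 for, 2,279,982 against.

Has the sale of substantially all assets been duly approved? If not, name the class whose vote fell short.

A: 4/5 of 20555556 = 16444444.80, rounded up to 16444445; 16,444,445 required, 16,451,214 in favor — approved.
B: 3/4 of 265910 = 199432.50, rounded up to 199433; 199,433 required, 199,473 in favor — approved.
C: 3/5 of 5750823 = 3450493.80, rounded up to 3450494; 3,450,494 required, 3,450,253 in favor — not approved.

Not approved — the C shares did not give the required vote.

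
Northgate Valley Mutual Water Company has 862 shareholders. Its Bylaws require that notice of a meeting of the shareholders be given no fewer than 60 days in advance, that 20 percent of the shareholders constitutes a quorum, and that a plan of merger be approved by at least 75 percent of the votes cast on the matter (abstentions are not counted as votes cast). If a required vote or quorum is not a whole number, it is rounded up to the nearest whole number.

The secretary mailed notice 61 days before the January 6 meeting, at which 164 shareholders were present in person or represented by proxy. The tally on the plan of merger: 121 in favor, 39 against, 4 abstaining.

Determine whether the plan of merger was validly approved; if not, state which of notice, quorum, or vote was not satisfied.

Notice: 61 days given; 60 required. Satisfied.
Quorum: 20% of 862 = 172.40, rounded up to 173; 164 present. Not satisfied.
Vote: requires three-fourths of the votes cast (164 − 4 abstaining = 160); 3/4 of 160 = 120, so 120 needed; 121 in favor. Satisfied.

Invalid — quorum requirement not satisfied.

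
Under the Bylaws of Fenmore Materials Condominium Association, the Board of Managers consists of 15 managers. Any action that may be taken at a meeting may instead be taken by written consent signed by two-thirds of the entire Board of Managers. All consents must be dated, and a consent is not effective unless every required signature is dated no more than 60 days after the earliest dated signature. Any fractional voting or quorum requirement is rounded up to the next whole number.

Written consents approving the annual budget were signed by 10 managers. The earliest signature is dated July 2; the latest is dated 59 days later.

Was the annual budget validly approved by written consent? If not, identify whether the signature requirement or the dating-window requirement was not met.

Signatures required: two-thirds of 15 — 2/3 of 15 = 10, so 10 needed; 10 signed. Sufficient.
Dating window: the latest signature is 59 days after the earliest; the limit is 60 days. Within the window.

Effective — both the signature and dating-window requirements are satisfied.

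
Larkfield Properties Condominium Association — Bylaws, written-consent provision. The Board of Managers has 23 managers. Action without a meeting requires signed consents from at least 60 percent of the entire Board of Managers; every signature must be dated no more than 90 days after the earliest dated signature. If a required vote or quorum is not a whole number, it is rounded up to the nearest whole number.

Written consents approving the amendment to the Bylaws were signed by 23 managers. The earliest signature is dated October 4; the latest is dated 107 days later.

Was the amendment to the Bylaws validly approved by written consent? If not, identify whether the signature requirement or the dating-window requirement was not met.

Signatures required: at least 60 percent of 23 — 3/5 of 23 = 13.80, rounded up to 14, so 14 needed; 23 signed. Sufficient.
Dating window: the latest signature is 107 days after the earliest; the limit is 90 days. Outside the window.

Not effective — dating-window requirement not satisfied.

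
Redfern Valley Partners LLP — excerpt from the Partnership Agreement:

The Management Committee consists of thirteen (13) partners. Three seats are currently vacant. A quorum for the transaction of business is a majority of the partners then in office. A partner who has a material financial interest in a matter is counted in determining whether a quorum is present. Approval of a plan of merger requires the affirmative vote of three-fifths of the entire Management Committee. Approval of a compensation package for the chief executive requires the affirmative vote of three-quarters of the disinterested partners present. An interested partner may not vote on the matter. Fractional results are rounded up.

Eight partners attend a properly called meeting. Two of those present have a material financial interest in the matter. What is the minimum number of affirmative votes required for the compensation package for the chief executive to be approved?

The compensation package for the chief executive requires three-fourths of the disinterested partners present (8 − 2 = 6).
3/4 of 6 = 4.50, rounded up to 5.

5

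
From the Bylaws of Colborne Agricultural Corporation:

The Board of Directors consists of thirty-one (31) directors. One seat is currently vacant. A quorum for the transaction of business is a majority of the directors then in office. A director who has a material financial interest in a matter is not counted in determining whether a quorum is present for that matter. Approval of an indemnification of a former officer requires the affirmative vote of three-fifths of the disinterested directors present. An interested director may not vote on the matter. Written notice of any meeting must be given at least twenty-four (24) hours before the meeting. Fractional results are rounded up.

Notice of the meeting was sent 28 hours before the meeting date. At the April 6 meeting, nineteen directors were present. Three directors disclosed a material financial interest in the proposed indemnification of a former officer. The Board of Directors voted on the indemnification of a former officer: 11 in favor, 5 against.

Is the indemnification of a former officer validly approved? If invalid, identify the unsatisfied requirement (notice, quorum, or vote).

Valid — all requirements satisfied.

Notice: 28 hours given; 24 required (28 ≥ 24). Satisfied.
Quorum: 19 present, but the 3 interested directors do not count, leaving 16. Quorum is 16. Satisfied.
Vote: the indemnification of a former officer requires three-fifths of the disinterested directors present (19 − 3 = 16). 3/5 of 16 = 9.60, rounded up to 10, so 10 affirmative votes are needed; 11 voted in favor. Satisfied.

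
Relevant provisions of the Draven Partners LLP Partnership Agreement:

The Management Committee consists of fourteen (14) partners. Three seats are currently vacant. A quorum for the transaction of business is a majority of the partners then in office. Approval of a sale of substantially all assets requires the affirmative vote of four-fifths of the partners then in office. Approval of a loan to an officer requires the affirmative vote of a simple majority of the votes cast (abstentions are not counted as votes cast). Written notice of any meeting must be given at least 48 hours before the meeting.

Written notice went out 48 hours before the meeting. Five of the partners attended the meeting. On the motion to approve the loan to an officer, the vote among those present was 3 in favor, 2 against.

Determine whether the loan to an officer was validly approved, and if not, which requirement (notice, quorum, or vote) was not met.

Notice: 48 hours given; 48 required (48 ≥ 48). Satisfied.
Quorum: 5 present; quorum is 6. Not satisfied.
Vote: the loan to an officer requires a majority of the votes cast (5). A majority of 5 is 3, so 3 affirmative votes are needed; 3 voted in favor. Satisfied. (Moot — without a quorum no business can be validly transacted.)

Invalid — quorum requirement not satisfied.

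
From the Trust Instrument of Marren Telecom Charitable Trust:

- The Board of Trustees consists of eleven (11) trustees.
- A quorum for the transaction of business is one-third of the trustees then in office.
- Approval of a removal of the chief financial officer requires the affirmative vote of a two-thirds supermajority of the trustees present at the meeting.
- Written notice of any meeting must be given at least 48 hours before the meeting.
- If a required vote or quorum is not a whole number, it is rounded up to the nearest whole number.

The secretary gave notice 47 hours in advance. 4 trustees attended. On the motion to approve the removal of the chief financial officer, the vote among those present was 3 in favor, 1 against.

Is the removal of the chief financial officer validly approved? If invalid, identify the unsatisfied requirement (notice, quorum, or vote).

Notice: 47 hours given; 48 required (47 < 48). Not satisfied.
Quorum: 4 present; quorum is 4. Satisfied.
Vote: the removal of the chief financial officer requires two-thirds of the trustees present (4). 2/3 of 4 = 2.67, rounded up to 3, so 3 affirmative votes are needed; 3 voted in favor. Satisfied.

Invalid — notice requirement not satisfied.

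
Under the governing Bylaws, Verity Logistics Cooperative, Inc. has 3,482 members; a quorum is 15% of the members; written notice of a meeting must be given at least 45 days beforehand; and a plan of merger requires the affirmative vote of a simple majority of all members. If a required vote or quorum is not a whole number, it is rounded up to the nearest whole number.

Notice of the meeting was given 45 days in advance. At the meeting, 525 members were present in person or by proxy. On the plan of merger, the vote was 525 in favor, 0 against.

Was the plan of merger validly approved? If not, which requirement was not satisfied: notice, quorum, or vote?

Invalid — vote requirement not satisfied.

Notice: 45 days given; 45 required. Satisfied.
Quorum: 15% of 3,482 = 522.30, rounded up to 523; 525 present. Satisfied.
Vote: requires a majority of all members (3,482); a majority of 3482 is 1742, so 1,742 needed; 525 in favor. Not satisfied.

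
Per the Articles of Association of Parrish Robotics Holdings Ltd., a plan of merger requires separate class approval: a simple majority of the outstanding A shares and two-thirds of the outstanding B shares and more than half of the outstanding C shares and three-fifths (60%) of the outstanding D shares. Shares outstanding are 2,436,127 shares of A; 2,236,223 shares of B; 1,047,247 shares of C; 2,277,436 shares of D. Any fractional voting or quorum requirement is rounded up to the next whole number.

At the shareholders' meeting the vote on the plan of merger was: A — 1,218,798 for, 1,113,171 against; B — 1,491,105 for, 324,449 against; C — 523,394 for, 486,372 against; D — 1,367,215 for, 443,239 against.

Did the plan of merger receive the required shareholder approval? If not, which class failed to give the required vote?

A: a majority of 2436127 is 1218064; 1,218,064 required, 1,218,798 in favor — approved.
B: 2/3 of 2236223 = 1490815.33, rounded up to 1490816; 1,490,816 required, 1,491,105 in favor — approved.
C: a majority of 1047247 is 523624; 523,624 required, 523,394 in favor — not approved.
D: 3/5 of 2277436 = 1366461.60, rounded up to 1366462; 1,366,462 required, 1,367,215 in favor — approved.

Not approved — the C shares did not give the required vote.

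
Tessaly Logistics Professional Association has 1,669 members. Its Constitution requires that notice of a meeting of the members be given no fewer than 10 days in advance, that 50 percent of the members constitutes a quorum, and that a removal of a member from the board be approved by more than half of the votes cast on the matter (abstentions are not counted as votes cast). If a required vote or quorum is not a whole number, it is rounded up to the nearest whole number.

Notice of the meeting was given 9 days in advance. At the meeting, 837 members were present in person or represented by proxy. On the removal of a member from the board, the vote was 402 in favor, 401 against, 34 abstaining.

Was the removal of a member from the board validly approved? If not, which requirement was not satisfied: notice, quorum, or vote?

Invalid — notice requirement not satisfied.

Notice: 9 days given; 10 required. Not satisfied.
Quorum: 50% of 1,669 = 834.50, rounded up to 835; 837 present. Satisfied.
Vote: requires a majority of the votes cast (837 − 34 abstaining = 803); a majority of 803 is 402, so 402 needed; 402 in favor. Satisfied.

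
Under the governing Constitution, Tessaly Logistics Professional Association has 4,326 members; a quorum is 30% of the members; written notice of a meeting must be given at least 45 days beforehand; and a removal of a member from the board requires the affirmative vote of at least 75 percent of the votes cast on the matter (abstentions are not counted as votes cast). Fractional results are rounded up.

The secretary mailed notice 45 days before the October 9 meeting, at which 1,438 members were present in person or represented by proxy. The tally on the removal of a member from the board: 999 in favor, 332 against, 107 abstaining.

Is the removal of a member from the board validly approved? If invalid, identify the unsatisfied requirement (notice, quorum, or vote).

Valid — all requirements satisfied.

Notice: 45 days given; 45 required. Satisfied.
Quorum: 30% of 4,326 = 1,297.80, rounded up to 1,298; 1,438 present. Satisfied.
Vote: requires three-fourths of the votes cast (1,438 − 107 abstaining = 1,331); 3/4 of 1331 = 998.25, rounded up to 999, so 999 needed; 999 in favor. Satisfied.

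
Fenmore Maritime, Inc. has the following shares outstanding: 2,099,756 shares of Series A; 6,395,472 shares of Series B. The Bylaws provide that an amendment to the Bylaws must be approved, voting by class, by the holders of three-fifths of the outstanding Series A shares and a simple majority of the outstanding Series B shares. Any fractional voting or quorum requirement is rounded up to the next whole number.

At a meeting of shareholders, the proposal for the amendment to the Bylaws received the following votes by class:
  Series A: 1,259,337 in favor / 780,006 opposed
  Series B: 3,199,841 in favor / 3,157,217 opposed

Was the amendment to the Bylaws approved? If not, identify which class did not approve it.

Series A: 3/5 of 2099756 = 1259853.60, rounded up to 1259854; 1,259,854 required, 1,259,337 in favor — not approved.
Series B: a majority of 6395472 is 3197737; 3,197,737 required, 3,199,841 in favor — approved.

Not approved — the Series A shares did not give the required vote.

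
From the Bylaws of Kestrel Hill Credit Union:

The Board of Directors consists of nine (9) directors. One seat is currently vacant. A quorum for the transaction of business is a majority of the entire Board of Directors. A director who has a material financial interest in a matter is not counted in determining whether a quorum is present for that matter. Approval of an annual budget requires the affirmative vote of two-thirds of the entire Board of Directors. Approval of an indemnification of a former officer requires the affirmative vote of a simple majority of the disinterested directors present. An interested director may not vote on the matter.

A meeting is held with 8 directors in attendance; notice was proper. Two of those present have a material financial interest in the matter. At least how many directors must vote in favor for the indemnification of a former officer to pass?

The indemnification of a former officer requires a majority of the disinterested directors present (8 − 2 = 6).
A majority of 6 is 4.

4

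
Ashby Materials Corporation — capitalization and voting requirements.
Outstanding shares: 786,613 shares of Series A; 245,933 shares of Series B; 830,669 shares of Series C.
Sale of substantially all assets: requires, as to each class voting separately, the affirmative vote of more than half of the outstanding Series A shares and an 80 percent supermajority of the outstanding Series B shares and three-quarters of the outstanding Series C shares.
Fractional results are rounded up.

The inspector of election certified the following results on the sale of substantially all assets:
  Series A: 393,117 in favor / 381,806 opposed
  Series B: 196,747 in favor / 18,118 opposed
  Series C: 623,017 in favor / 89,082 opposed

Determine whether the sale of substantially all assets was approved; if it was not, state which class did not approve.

Not approved — the Series A shares did not give the required vote.

Series A: a majority of 786613 is 393307; 393,307 required, 393,117 in favor — not approved.
Series B: 4/5 of 245933 = 196746.40, rounded up to 196747; 196,747 required, 196,747 in favor — approved.
Series C: 3/4 of 830669 = 623001.75, rounded up to 623002; 623,002 required, 623,017 in favor — approved.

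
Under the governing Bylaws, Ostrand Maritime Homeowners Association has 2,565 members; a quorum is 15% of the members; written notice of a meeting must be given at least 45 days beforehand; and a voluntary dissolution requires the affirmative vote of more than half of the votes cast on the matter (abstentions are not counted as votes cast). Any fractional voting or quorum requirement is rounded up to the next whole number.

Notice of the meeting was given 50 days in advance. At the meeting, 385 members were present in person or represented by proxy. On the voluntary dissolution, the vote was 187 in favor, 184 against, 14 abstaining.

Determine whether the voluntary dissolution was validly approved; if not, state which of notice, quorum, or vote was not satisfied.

Notice: 50 days given; 45 required. Satisfied.
Quorum: 15% of 2,565 = 384.75, rounded up to 385; 385 present. Satisfied.
Vote: requires a majority of the votes cast (385 − 14 abstaining = 371); a majority of 371 is 186, so 186 needed; 187 in favor. Satisfied.

Valid — all requirements satisfied.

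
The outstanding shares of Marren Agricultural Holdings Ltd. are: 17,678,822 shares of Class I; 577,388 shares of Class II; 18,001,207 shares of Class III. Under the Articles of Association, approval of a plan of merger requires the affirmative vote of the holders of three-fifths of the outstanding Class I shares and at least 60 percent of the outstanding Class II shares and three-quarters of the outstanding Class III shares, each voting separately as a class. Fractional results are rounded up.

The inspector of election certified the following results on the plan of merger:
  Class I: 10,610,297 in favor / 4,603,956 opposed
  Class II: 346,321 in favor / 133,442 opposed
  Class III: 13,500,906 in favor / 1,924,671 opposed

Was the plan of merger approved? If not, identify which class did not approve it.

Class I: 3/5 of 17678822 = 10607293.20, rounded up to 10607294; 10,607,294 required, 10,610,297 in favor — approved.
Class II: 3/5 of 577388 = 346432.80, rounded up to 346433; 346,433 required, 346,321 in favor — not approved.
Class III: 3/4 of 18001207 = 13500905.25, rounded up to 13500906; 13,500,906 required, 13,500,906 in favor — approved.

Not approved — the Class II shares did not give the required vote.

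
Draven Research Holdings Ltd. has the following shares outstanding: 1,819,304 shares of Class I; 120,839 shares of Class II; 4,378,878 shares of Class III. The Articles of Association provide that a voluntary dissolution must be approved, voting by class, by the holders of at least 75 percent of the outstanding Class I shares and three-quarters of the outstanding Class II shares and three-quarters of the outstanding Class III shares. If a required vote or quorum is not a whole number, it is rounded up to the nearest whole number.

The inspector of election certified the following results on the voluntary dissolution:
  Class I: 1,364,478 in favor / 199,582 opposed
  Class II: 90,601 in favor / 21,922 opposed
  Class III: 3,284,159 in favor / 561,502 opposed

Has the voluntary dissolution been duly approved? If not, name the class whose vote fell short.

Class I: 3/4 of 1819304 = 1364478; 1,364,478 required, 1,364,478 in favor — approved.
Class II: 3/4 of 120839 = 90629.25, rounded up to 90630; 90,630 required, 90,601 in favor — not approved.
Class III: 3/4 of 4378878 = 3284158.50, rounded up to 3284159; 3,284,159 required, 3,284,159 in favor — approved.

Not approved — the Class II shares did not give the required vote.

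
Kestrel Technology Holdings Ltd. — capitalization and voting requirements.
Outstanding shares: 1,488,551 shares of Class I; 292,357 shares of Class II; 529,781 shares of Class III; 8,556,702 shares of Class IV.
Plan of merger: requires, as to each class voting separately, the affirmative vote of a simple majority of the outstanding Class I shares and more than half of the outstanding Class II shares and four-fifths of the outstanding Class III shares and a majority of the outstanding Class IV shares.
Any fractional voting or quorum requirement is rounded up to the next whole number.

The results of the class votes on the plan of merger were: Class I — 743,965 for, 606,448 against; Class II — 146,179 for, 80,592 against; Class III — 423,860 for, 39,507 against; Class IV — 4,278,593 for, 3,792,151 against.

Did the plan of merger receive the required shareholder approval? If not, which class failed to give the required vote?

Class I: a majority of 1488551 is 744276; 744,276 required, 743,965 in favor — not approved.
Class II: a majority of 292357 is 146179; 146,179 required, 146,179 in favor — approved.
Class III: 4/5 of 529781 = 423824.80, rounded up to 423825; 423,825 required, 423,860 in favor — approved.
Class IV: a majority of 8556702 is 4278352; 4,278,352 required, 4,278,593 in favor — approved.

Not approved — the Class I shares did not give the required vote.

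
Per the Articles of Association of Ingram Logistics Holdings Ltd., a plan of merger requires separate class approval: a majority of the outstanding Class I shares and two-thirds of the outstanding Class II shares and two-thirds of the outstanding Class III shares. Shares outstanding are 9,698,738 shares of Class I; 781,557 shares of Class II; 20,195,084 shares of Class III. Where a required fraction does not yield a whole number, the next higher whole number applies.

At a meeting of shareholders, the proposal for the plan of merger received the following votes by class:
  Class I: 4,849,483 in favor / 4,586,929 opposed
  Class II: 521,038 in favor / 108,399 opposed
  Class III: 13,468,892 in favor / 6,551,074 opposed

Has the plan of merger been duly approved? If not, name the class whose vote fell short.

Approved — every class gave the required vote.

Class I: a majority of 9698738 is 4849370; 4,849,370 required, 4,849,483 in favor — approved.
Class II: 2/3 of 781557 = 521038; 521,038 required, 521,038 in favor — approved.
Class III: 2/3 of 20195084 = 13463389.33, rounded up to 13463390; 13,463,390 required, 13,468,892 in favor — approved.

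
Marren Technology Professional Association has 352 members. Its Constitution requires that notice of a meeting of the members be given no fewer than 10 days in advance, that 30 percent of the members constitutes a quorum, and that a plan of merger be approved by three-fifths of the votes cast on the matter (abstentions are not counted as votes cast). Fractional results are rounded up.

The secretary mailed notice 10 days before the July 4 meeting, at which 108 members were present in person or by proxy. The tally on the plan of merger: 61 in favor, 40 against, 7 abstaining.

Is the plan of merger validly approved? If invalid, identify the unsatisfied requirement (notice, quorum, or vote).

Valid — all requirements satisfied.

Notice: 10 days given; 10 required. Satisfied.
Quorum: 30% of 352 = 105.60, rounded up to 106; 108 present. Satisfied.
Vote: requires three-fifths of the votes cast (108 − 7 abstaining = 101); 3/5 of 101 = 60.60, rounded up to 61, so 61 needed; 61 in favor. Satisfied.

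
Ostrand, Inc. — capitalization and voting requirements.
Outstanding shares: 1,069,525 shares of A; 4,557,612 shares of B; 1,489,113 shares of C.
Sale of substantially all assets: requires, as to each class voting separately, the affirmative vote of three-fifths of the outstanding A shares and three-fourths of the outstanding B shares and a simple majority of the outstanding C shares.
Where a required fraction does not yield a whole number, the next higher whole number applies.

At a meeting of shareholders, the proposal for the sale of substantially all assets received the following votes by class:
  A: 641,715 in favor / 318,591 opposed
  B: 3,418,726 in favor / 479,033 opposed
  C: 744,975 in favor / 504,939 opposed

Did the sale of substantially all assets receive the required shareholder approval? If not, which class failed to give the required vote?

A: 3/5 of 1069525 = 641715; 641,715 required, 641,715 in favor — approved.
B: 3/4 of 4557612 = 3418209; 3,418,209 required, 3,418,726 in favor — approved.
C: a majority of 1489113 is 744557; 744,557 required, 744,975 in favor — approved.

Approved — every class gave the required vote.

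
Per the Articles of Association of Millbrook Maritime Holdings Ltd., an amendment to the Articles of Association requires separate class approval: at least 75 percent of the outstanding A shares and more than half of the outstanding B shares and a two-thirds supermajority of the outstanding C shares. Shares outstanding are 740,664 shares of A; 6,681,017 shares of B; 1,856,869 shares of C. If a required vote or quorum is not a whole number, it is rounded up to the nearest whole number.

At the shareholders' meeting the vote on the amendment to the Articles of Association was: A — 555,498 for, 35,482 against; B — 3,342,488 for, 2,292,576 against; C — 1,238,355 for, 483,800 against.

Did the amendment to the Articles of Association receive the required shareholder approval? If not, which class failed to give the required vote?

A: 3/4 of 740664 = 555498; 555,498 required, 555,498 in favor — approved.
B: a majority of 6681017 is 3340509; 3,340,509 required, 3,342,488 in favor — approved.
C: 2/3 of 1856869 = 1237912.67, rounded up to 1237913; 1,237,913 required, 1,238,355 in favor — approved.

Approved — every class gave the required vote.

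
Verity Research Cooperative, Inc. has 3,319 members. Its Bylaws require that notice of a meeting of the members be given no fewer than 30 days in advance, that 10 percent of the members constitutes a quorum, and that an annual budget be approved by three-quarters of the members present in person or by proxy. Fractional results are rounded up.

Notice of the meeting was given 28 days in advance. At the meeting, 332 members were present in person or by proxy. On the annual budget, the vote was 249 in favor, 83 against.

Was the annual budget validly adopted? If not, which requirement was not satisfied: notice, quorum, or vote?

Invalid — notice requirement not satisfied.

Notice: 28 days given; 30 required. Not satisfied.
Quorum: 10% of 3,319 = 331.90, rounded up to 332; 332 present. Satisfied.
Vote: requires three-fourths of those present (332); 3/4 of 332 = 249, so 249 needed; 249 in favor. Satisfied.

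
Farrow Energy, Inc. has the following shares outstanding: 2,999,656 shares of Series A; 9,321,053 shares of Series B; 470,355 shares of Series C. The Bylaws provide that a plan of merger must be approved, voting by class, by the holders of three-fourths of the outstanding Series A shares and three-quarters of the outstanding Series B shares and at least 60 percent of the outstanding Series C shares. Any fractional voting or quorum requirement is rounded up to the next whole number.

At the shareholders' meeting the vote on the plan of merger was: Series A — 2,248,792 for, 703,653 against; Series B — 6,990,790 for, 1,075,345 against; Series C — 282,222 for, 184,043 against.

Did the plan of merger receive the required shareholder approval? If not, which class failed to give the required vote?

Series A: 3/4 of 2999656 = 2249742; 2,249,742 required, 2,248,792 in favor — not approved.
Series B: 3/4 of 9321053 = 6990789.75, rounded up to 6990790; 6,990,790 required, 6,990,790 in favor — approved.
Series C: 3/5 of 470355 = 282213; 282,213 required, 282,222 in favor — approved.

Not approved — the Series A shares did not give the required vote.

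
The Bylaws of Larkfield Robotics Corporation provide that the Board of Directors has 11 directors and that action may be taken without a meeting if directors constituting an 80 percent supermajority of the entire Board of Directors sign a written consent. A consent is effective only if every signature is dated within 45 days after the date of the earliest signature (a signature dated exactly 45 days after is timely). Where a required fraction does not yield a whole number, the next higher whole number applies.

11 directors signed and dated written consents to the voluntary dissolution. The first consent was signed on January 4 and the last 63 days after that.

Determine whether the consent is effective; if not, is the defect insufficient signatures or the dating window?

Not effective — dating-window requirement not satisfied.

Signatures required: an 80 percent supermajority of 11 — 4/5 of 11 = 8.80, rounded up to 9, so 9 needed; 11 signed. Sufficient.
Dating window: the latest signature is 63 days after the earliest; the limit is 45 days. Outside the window.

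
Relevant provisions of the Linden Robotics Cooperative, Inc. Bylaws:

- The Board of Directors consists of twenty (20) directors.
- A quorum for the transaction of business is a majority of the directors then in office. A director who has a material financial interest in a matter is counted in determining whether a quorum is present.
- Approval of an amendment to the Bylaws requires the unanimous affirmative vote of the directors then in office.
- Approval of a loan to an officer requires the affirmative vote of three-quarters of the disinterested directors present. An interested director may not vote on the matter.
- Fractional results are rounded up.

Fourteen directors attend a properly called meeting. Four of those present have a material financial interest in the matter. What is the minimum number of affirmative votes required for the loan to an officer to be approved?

The loan to an officer requires three-fourths of the disinterested directors present (14 − 4 = 10).
3/4 of 10 = 7.50, rounded up to 8.

8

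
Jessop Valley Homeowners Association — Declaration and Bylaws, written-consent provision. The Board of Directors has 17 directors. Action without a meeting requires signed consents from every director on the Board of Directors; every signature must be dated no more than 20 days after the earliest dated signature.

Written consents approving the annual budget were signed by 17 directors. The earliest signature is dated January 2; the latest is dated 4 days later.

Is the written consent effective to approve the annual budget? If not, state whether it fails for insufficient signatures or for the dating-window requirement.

Signatures required: all of 17 — unanimous means all 17, so 17 needed; 17 signed. Sufficient.
Dating window: the latest signature is 4 days after the earliest; the limit is 20 days. Within the window.

Effective — both the signature and dating-window requirements are satisfied.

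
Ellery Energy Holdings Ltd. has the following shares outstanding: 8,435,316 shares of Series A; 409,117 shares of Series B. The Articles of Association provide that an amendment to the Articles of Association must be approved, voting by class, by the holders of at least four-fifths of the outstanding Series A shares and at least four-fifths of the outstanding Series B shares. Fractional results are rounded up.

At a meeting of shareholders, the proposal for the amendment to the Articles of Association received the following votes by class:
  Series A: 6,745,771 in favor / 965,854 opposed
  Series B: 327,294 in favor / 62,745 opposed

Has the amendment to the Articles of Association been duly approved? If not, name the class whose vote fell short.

Series A: 4/5 of 8435316 = 6748252.80, rounded up to 6748253; 6,748,253 required, 6,745,771 in favor — not approved.
Series B: 4/5 of 409117 = 327293.60, rounded up to 327294; 327,294 required, 327,294 in favor — approved.

Not approved — the Series A shares did not give the required vote.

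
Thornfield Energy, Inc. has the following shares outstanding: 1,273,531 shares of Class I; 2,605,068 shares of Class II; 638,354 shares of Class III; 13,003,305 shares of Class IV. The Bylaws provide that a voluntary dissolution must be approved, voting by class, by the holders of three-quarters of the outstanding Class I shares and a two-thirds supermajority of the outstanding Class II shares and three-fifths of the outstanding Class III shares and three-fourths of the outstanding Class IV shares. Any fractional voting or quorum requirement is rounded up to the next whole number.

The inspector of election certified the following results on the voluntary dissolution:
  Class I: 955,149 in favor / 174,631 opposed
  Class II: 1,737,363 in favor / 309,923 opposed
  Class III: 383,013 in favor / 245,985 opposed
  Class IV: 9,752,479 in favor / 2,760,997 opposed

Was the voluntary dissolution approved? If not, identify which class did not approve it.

Approved — every class gave the required vote.

Class I: 3/4 of 1273531 = 955148.25, rounded up to 955149; 955,149 required, 955,149 in favor — approved.
Class II: 2/3 of 2605068 = 1736712; 1,736,712 required, 1,737,363 in favor — approved.
Class III: 3/5 of 638354 = 383012.40, rounded up to 383013; 383,013 required, 383,013 in favor — approved.
Class IV: 3/4 of 13003305 = 9752478.75, rounded up to 9752479; 9,752,479 required, 9,752,479 in favor — approved.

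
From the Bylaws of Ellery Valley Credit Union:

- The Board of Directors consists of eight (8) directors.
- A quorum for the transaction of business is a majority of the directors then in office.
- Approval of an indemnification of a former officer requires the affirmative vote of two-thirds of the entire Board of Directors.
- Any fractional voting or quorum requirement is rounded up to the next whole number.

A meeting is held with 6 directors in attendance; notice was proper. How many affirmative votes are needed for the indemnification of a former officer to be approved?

The indemnification of a former officer requires two-thirds of the entire Board of Directors (8).
2/3 of 8 = 5.33, rounded up to 6.

6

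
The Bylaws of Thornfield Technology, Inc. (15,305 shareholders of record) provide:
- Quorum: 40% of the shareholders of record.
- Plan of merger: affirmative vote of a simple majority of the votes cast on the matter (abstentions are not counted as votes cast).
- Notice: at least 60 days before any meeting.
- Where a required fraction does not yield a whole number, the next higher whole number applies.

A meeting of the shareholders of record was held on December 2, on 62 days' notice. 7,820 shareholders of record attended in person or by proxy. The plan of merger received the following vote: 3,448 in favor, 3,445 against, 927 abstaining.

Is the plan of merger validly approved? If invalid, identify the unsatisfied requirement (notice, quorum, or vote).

Valid — all requirements satisfied.

Notice: 62 days given; 60 required. Satisfied.
Quorum: 40% of 15,305 = 6,122; 7,820 present. Satisfied.
Vote: requires a majority of the votes cast (7,820 − 927 abstaining = 6,893); a majority of 6893 is 3447, so 3,447 needed; 3,448 in favor. Satisfied.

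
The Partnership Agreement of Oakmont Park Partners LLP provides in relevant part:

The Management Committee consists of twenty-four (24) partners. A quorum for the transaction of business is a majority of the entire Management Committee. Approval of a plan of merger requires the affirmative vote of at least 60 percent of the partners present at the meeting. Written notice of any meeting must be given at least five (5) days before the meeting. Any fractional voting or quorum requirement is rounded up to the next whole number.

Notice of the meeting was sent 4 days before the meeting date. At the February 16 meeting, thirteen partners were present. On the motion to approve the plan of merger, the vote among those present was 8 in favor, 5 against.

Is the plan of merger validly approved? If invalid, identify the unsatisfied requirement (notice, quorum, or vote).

Invalid — notice requirement not satisfied.

Notice: 4 days given; 5 required (4 < 5). Not satisfied.
Quorum: 13 present; quorum is 13. Satisfied.
Vote: the plan of merger requires three-fifths of the partners present (13). 3/5 of 13 = 7.80, rounded up to 8, so 8 affirmative votes are needed; 8 voted in favor. Satisfied.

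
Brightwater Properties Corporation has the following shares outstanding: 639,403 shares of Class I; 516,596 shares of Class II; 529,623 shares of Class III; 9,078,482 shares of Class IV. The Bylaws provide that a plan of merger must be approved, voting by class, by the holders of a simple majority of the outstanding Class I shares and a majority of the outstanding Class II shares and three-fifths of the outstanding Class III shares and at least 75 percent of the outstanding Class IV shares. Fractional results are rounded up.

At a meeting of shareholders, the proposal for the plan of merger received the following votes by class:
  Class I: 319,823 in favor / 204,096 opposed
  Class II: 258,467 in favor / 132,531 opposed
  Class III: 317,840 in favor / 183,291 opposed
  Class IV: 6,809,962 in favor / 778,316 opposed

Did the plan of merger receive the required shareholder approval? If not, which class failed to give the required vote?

Approved — every class gave the required vote.

Class I: a majority of 639403 is 319702; 319,702 required, 319,823 in favor — approved.
Class II: a majority of 516596 is 258299; 258,299 required, 258,467 in favor — approved.
Class III: 3/5 of 529623 = 317773.80, rounded up to 317774; 317,774 required, 317,840 in favor — approved.
Class IV: 3/4 of 9078482 = 6808861.50, rounded up to 6808862; 6,808,862 required, 6,809,962 in favor — approved.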